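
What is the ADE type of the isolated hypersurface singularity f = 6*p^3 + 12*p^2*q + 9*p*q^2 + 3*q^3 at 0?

D_4

The Hessian of f at 0 is [[0, 0], [0, 0]] with rank 0, so corank 2. A Groebner basis of the Jacobian ideal J(f) in C{p,q} is {q^3, p^2 - 3*q^2/2, p*q + 3*q^2/2}; counting standard monomials gives mu = 4. Corank 2; j^3 = 3*(p + q)*(2*p^2 + 2*p*q + q^2) splits into three distinct lines over C (the quadratic factor has nonzero discriminant), so D_4.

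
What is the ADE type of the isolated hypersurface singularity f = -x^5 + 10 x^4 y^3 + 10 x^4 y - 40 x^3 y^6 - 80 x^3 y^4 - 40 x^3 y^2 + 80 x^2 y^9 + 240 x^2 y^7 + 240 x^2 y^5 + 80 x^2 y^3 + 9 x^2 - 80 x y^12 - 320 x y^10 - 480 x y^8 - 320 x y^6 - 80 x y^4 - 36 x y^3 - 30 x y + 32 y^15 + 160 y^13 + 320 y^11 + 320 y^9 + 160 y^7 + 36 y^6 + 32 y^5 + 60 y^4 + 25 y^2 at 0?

A4

The Hessian of f at 0 has rank 1. Corank 1: A-series; mu = 4 gives A_4.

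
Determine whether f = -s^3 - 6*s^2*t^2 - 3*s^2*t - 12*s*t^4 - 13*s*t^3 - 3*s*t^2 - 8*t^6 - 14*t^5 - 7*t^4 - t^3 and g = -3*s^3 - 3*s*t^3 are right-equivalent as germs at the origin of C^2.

The Hessian of f at 0 has rank 0. Corank 2; j^3 = -(s + t)^3 is a perfect cube, so E-series; the 4-jet and mu = 7 give E_7. The Hessian of g at 0 has rank 0. Corank 2; j^3 = -3*s^3 is a perfect cube, so E-series; the 4-jet and mu = 7 give E_7. Both have type E_7, hence right-equivalent.

Yes.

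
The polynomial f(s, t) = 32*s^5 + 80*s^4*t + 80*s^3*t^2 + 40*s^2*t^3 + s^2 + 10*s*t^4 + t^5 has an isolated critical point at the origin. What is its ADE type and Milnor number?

Type A4, Milnor number mu = 4.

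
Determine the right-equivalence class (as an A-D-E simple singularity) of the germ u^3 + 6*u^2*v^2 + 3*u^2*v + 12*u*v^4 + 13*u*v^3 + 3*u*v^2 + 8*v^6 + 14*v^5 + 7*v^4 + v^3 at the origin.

E_{7}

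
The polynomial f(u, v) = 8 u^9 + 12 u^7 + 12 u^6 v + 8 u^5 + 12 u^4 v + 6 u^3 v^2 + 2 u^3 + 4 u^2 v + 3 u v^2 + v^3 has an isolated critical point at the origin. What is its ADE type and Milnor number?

Type D4, Milnor number mu = 4.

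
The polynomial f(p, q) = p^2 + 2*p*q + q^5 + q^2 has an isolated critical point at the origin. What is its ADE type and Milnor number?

Type A_4, Milnor number mu = 4.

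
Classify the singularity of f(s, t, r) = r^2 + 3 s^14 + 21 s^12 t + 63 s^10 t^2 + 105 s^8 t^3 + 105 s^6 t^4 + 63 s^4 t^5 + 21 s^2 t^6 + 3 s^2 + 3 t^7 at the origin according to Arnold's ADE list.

A_{6}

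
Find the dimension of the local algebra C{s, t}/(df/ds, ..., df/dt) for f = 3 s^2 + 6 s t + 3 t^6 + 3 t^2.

5

The Hessian of f at 0 is [[6, 6], [6, 6]] with rank 1, so corank 1. A Groebner basis of the Jacobian ideal J(f) in C{s,t} is {t^5, s + t}; counting standard monomials gives mu = 5. Corank 1: A-series; mu = 5 gives A_5.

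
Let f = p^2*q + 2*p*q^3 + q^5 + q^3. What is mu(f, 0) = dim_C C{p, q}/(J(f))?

4

The Hessian of f at 0 has rank 0. Corank 2; j^3 = q*(p^2 + q^2) splits into three distinct lines over C (the quadratic factor has nonzero discriminant), so D_4.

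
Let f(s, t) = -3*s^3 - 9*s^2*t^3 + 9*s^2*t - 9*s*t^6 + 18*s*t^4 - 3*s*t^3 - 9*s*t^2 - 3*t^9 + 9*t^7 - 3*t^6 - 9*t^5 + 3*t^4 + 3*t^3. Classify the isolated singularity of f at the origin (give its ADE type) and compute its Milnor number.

The Hessian of f at 0 has rank 0. Corank 2; j^3 = -3*(s - t)^3 is a perfect cube, so E-series; the 4-jet and mu = 7 give E_7.

Type E7, Milnor number mu = 7.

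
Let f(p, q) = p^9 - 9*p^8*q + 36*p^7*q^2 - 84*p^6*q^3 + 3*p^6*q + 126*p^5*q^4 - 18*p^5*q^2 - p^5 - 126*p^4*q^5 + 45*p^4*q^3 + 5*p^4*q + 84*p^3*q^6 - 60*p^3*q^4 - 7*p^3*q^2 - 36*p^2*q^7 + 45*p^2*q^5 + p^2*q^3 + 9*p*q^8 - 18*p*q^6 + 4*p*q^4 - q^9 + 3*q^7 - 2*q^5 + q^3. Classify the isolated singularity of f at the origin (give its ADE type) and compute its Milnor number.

Type E8, Milnor number mu = 8.

The Hessian of f at 0 has rank 0. Corank 2; j^3 = q^3 is a perfect cube, so E-series; the 5-jet and mu = 8 give E_8.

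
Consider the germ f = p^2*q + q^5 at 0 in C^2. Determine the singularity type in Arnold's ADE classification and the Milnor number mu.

The Hessian of f at 0 is [[0, 0], [0, 0]] with rank 0, so corank 2. A Groebner basis of the Jacobian ideal J(f) in C{p,q} is {p^2/5 + q^4, p^3, p*q}; counting standard monomials gives mu = 6. Corank 2; j^3 = p^2*q has shape L^2 M (L != M), so D-series; mu = 6 gives D_6.

Type D6, Milnor number mu = 6.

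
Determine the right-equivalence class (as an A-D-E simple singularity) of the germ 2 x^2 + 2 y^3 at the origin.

A2

The Hessian of f at 0 is [[4, 0], [0, 0]] with rank 1, so corank 1. A Groebner basis of the Jacobian ideal J(f) in C{x,y} is {y^2, x}; counting standard monomials gives mu = 2. Corank 1: A-series; mu = 2 gives A_2.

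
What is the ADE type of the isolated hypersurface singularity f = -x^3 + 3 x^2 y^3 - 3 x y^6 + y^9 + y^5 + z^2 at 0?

The Hessian of f at 0 is [[0, 0, 0], [0, 0, 0], [0, 0, 2]] with rank 1, so corank 2. A Groebner basis of the Jacobian ideal J(f) in C{x,y,z} is {-x^2/2 + x*y^3, y^4, x^3, x^2*y, z}; counting standard monomials gives mu = 8. Corank 2; j^3 = -x^3 is a perfect cube, so E-series; the 5-jet and mu = 8 give E_8.

E_8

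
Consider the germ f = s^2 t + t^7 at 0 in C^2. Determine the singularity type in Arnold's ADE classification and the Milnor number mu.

Type D_{8}, Milnor number mu = 8.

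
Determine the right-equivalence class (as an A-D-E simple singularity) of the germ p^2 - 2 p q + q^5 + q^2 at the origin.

The Hessian of f at 0 has rank 1. Corank 1: A-series; mu = 4 gives A_4.

A_4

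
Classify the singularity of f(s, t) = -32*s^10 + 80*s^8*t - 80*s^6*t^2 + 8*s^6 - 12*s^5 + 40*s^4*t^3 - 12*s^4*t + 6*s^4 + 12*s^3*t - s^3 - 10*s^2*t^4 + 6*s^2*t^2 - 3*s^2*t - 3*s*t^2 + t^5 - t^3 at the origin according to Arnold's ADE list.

E_{8}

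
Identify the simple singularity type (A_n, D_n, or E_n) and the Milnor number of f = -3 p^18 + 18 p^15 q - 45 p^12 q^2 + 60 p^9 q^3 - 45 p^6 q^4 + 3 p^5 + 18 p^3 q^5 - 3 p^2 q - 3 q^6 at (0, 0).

Type D_{7}, Milnor number mu = 7.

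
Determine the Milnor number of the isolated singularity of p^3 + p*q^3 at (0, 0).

7

The Hessian of f at 0 has rank 0. Corank 2; j^3 = p^3 is a perfect cube, so E-series; the 4-jet and mu = 7 give E_7.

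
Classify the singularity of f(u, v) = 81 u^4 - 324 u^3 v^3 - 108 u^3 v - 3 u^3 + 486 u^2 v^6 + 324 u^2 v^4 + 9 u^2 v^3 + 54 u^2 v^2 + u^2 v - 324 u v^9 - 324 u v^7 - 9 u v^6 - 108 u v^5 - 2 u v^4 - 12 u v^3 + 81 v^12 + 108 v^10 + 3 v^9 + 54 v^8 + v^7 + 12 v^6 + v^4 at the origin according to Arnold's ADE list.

The Hessian of f at 0 has rank 0. Corank 2; j^3 = -u^2*(3*u - v) has shape L^2 M (L != M), so D-series; mu = 5 gives D_5.

D_{5}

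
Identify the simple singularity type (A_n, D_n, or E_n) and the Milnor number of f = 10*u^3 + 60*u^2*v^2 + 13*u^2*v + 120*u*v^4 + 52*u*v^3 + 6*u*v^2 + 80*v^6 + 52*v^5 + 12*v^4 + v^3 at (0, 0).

The Hessian of f at 0 has rank 0. Corank 2; j^3 = (2*u + v)*(5*u^2 + 4*u*v + v^2) splits into three distinct lines over C (the quadratic factor has nonzero discriminant), so D_4.

Type D_{4}, Milnor number mu = 4.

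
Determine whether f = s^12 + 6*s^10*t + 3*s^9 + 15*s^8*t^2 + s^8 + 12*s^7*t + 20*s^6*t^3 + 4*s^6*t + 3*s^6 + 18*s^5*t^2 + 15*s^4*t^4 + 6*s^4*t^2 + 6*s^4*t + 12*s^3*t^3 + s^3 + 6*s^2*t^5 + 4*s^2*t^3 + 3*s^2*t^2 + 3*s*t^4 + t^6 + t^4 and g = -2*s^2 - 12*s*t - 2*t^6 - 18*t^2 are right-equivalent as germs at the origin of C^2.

The Hessian of f at 0 has rank 0. Corank 2; j^3 = s^3 is a perfect cube, so E-series; the 4-jet and mu = 6 give E_6. The Hessian of g at 0 has rank 1. Corank 1: A-series; mu = 5 gives A_5. f is E_6 but g is A_5, hence not right-equivalent.

No.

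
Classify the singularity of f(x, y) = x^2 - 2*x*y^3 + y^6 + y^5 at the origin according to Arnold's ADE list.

A_{4}

The Hessian of f at 0 is [[2, 0], [0, 0]] with rank 1, so corank 1. A Groebner basis of the Jacobian ideal J(f) in C{x,y} is {-x + y^3, x^2, x*y}; counting standard monomials gives mu = 4. Corank 1: A-series; mu = 4 gives A_4.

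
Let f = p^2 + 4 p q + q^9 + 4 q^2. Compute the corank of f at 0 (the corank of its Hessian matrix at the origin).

1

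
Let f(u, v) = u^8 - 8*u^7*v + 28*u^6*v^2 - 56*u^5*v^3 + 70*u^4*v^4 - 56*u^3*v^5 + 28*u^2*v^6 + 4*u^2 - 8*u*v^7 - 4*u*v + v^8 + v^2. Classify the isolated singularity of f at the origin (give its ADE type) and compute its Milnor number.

Type A7, Milnor number mu = 7.

The Hessian of f at 0 has rank 1. Corank 1: A-series; mu = 7 gives A_7.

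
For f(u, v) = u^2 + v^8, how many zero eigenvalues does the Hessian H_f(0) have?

1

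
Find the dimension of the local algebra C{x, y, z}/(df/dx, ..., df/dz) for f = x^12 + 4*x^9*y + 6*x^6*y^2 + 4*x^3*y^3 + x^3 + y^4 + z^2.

The Hessian of f at 0 is [[0, 0, 0], [0, 0, 0], [0, 0, 2]] with rank 1, so corank 2. A Groebner basis of the Jacobian ideal J(f) in C{x,y,z} is {y^3, x^2, z}; counting standard monomials gives mu = 6. Corank 2; j^3 = x^3 is a perfect cube, so E-series; the 4-jet and mu = 6 give E_6.

6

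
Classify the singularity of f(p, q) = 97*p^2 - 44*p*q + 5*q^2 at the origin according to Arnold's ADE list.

The Hessian of f at 0 has rank 2. Corank 0: nondegenerate Morse point, so A_1.

A1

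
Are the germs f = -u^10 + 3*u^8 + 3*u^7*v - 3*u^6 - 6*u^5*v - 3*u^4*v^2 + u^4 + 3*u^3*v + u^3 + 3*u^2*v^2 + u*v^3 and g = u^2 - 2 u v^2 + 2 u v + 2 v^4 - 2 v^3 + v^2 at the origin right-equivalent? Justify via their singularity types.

No.

The Hessian of f at 0 is [[0, 0], [0, 0]] with rank 0, so corank 2. A Groebner basis of the Jacobian ideal J(f) in C{u,v} is {3*u^2 + v^4 + v^3, u^3, u^2*v - u^2 - v^3/3, 2*u^2 + u*v^2 + 2*v^3/3}; counting standard monomials gives mu = 7. Corank 2; j^3 = u^3 is a perfect cube, so E-series; the 4-jet and mu = 7 give E_7. The Hessian of g at 0 is [[2, 2], [2, 2]] with rank 1, so corank 1. A Groebner basis of the Jacobian ideal J(g) in C{u,v} is {u^2 - u - v, u*v + u + v, -u + v^2 - v}; counting standard monomials gives mu = 3. Corank 1: A-series; mu = 3 gives A_3. f is E_7 but g is A_3, hence not right-equivalent.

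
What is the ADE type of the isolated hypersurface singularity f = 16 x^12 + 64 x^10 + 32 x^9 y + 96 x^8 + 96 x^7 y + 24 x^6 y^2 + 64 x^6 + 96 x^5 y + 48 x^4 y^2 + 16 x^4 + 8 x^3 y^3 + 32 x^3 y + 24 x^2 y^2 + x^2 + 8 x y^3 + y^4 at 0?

A_3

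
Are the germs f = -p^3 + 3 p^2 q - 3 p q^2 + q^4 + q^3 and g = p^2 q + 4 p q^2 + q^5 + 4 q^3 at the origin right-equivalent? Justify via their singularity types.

No.

The Hessian of f at 0 has rank 0. Corank 2; j^3 = -(p - q)^3 is a perfect cube, so E-series; the 4-jet and mu = 6 give E_6. The Hessian of g at 0 has rank 0. Corank 2; j^3 = q*(p + 2*q)^2 has shape L^2 M (L != M), so D-series; mu = 6 gives D_6. f is E_6 but g is D_6, hence not right-equivalent.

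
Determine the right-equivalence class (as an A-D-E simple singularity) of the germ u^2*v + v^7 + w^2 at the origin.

The Hessian of f at 0 is [[0, 0, 0], [0, 0, 0], [0, 0, 2]] with rank 1, so corank 2. A Groebner basis of the Jacobian ideal J(f) in C{u,v,w} is {u^2/7 + v^6, u^3, u*v, w}; counting standard monomials gives mu = 8. Corank 2; j^3 = u^2*v has shape L^2 M (L != M), so D-series; mu = 8 gives D_8.

D8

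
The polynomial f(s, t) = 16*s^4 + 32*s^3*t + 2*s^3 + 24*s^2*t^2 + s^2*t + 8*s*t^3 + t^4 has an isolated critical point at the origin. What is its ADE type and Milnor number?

Type D5, Milnor number mu = 5.

The Hessian of f at 0 has rank 0. Corank 2; j^3 = s^2*(2*s + t) has shape L^2 M (L != M), so D-series; mu = 5 gives D_5.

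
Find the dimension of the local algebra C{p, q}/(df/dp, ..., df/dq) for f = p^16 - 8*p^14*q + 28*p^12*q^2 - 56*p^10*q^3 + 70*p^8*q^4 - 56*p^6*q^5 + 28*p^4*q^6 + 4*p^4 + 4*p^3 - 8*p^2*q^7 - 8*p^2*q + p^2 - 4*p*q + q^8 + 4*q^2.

The Hessian of f at 0 has rank 1. Corank 1: A-series; mu = 7 gives A_7.

7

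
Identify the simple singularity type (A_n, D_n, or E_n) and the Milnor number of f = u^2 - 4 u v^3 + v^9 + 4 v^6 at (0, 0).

Type A8, Milnor number mu = 8.

The Hessian of f at 0 is [[2, 0], [0, 0]] with rank 1, so corank 1. A Groebner basis of the Jacobian ideal J(f) in C{u,v} is {u^2*v^2, u^3, -u/2 + v^3}; counting standard monomials gives mu = 8. Corank 1: A-series; mu = 8 gives A_8.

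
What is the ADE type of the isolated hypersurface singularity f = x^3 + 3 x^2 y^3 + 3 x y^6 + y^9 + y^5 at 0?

E_{8}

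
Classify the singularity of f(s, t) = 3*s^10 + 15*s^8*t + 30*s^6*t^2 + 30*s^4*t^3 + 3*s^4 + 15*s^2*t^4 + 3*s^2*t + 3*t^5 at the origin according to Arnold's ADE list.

The Hessian of f at 0 is [[0, 0], [0, 0]] with rank 0, so corank 2. A Groebner basis of the Jacobian ideal J(f) in C{s,t} is {s^2/5 + t^4, s^3, s*t}; counting standard monomials gives mu = 6. Corank 2; j^3 = 3*s^2*t has shape L^2 M (L != M), so D-series; mu = 6 gives D_6.

D6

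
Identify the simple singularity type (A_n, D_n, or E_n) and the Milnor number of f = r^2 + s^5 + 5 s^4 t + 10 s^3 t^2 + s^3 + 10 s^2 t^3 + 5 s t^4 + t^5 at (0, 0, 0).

Type E8, Milnor number mu = 8.

The Hessian of f at 0 has rank 1. Corank 2; j^3 = s^3 is a perfect cube, so E-series; the 5-jet and mu = 8 give E_8.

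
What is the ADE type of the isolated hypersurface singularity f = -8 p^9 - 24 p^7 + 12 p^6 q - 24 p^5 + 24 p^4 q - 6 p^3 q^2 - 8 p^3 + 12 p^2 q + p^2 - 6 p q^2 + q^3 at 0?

A_2

The Hessian of f at 0 has rank 1. Corank 1: A-series; mu = 2 gives A_2.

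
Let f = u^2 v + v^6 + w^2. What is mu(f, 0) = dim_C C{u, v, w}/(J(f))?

The Hessian of f at 0 has rank 1. Corank 2; j^3 = u^2*v has shape L^2 M (L != M), so D-series; mu = 7 gives D_7.

7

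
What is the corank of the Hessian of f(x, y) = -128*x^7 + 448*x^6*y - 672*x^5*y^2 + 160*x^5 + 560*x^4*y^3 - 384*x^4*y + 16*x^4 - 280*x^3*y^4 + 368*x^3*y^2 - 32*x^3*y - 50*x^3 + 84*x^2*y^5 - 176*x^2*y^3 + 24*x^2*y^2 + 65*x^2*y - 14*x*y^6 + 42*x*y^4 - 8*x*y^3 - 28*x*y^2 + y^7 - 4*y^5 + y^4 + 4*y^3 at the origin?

2

Hessian at 0 has rank 0.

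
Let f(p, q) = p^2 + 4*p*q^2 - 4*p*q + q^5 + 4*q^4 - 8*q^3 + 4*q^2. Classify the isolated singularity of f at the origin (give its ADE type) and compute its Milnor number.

Type A_4, Milnor number mu = 4.

The Hessian of f at 0 has rank 1. Corank 1: A-series; mu = 4 gives A_4.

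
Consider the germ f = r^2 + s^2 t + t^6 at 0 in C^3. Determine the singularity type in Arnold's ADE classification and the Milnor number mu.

Type D_{7}, Milnor number mu = 7.

The Hessian of f at 0 has rank 1. Corank 2; j^3 = s^2*t has shape L^2 M (L != M), so D-series; mu = 7 gives D_7.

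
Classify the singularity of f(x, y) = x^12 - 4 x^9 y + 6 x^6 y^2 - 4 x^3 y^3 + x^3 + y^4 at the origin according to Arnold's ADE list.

E6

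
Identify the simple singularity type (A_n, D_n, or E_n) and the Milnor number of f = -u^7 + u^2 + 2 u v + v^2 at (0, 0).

Type A_{6}, Milnor number mu = 6.

The Hessian of f at 0 is [[2, 2], [2, 2]] with rank 1, so corank 1. A Groebner basis of the Jacobian ideal J(f) in C{u,v} is {v^6, u + v}; counting standard monomials gives mu = 6. Corank 1: A-series; mu = 6 gives A_6.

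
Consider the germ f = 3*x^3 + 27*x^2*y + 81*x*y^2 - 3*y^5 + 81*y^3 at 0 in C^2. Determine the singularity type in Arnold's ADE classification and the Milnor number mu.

Type E_8, Milnor number mu = 8.

The Hessian of f at 0 is [[0, 0], [0, 0]] with rank 0, so corank 2. A Groebner basis of the Jacobian ideal J(f) in C{x,y} is {y^4, x^2 + 6*x*y + 9*y^2}; counting standard monomials gives mu = 8. Corank 2; j^3 = 3*(x + 3*y)^3 is a perfect cube, so E-series; the 5-jet and mu = 8 give E_8.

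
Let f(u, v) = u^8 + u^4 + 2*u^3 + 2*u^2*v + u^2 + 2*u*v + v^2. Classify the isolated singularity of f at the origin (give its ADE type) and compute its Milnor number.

The Hessian of f at 0 has rank 1. Corank 1: A-series; mu = 7 gives A_7.

Type A_{7}, Milnor number mu = 7.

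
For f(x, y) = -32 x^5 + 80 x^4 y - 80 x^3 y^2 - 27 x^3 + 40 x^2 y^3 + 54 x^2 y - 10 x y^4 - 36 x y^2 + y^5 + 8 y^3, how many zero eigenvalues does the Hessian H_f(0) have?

2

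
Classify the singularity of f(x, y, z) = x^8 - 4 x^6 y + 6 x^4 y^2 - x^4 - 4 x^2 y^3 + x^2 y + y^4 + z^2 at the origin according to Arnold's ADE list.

The Hessian of f at 0 has rank 1. Corank 2; j^3 = x^2*y has shape L^2 M (L != M), so D-series; mu = 5 gives D_5.

D_5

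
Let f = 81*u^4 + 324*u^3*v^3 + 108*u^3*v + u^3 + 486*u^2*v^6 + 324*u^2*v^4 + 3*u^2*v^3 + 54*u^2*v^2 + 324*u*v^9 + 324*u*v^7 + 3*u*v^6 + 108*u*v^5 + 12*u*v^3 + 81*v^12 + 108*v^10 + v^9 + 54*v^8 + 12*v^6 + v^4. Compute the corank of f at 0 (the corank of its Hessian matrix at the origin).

The Hessian at 0 is [[0, 0], [0, 0]] of rank 0; hence corank 2.

2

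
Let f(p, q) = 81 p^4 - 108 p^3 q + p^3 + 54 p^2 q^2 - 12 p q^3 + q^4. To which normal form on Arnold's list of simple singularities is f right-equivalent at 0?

E_6

The Hessian of f at 0 has rank 0. Corank 2; j^3 = p^3 is a perfect cube, so E-series; the 4-jet and mu = 6 give E_6.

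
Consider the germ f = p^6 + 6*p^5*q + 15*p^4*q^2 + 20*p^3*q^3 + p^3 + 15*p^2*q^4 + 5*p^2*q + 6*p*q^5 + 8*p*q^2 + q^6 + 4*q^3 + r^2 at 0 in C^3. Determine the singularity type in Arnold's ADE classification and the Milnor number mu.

Type D_7, Milnor number mu = 7.

The Hessian of f at 0 is [[0, 0, 0], [0, 0, 0], [0, 0, 2]] with rank 1, so corank 2. A Groebner basis of the Jacobian ideal J(f) in C{p,q,r} is {-p*q/6 + q^5 - q^2/3, p*q^2 + 2*q^3, p^2 + 3*p*q + 2*q^2, r}; counting standard monomials gives mu = 7. Corank 2; j^3 = (p + q)*(p + 2*q)^2 has shape L^2 M (L != M), so D-series; mu = 7 gives D_7.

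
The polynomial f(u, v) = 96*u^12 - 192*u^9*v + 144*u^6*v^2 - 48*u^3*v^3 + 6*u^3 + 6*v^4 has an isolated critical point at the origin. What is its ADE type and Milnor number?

The Hessian of f at 0 has rank 0. Corank 2; j^3 = 6*u^3 is a perfect cube, so E-series; the 4-jet and mu = 6 give E_6.

Type E_6, Milnor number mu = 6.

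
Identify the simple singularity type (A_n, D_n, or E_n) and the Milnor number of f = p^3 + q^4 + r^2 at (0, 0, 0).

Type E_6, Milnor number mu = 6.

The Hessian of f at 0 has rank 1. Corank 2; j^3 = p^3 is a perfect cube, so E-series; the 4-jet and mu = 6 give E_6.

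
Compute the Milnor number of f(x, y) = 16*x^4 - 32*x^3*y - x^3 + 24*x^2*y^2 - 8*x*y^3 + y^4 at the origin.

The Hessian of f at 0 has rank 0. Corank 2; j^3 = -x^3 is a perfect cube, so E-series; the 4-jet and mu = 6 give E_6.

6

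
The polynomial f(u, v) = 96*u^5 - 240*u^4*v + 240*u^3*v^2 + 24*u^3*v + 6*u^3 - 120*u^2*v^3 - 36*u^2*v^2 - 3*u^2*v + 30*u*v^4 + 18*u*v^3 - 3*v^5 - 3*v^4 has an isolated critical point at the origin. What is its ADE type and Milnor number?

Type D5, Milnor number mu = 5.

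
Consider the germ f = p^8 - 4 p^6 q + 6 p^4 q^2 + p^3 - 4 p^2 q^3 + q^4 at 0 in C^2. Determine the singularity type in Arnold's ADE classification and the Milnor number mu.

The Hessian of f at 0 has rank 0. Corank 2; j^3 = p^3 is a perfect cube, so E-series; the 4-jet and mu = 6 give E_6.

Type E_{6}, Milnor number mu = 6.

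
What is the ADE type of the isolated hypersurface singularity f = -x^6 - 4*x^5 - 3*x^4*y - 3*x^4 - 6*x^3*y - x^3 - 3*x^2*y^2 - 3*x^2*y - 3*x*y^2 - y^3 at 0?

E_{8}

The Hessian of f at 0 has rank 0. Corank 2; j^3 = -(x + y)^3 is a perfect cube, so E-series; the 5-jet and mu = 8 give E_8.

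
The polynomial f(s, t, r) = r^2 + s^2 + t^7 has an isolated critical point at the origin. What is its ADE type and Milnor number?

The Hessian of f at 0 is [[2, 0, 0], [0, 0, 0], [0, 0, 2]] with rank 2, so corank 1. A Groebner basis of the Jacobian ideal J(f) in C{s,t,r} is {t^6, s, r}; counting standard monomials gives mu = 6. Corank 1: A-series; mu = 6 gives A_6.

Type A_6, Milnor number mu = 6.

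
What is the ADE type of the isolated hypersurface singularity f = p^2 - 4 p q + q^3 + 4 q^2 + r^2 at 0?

A_2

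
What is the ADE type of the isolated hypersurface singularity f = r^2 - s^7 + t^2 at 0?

A_{6}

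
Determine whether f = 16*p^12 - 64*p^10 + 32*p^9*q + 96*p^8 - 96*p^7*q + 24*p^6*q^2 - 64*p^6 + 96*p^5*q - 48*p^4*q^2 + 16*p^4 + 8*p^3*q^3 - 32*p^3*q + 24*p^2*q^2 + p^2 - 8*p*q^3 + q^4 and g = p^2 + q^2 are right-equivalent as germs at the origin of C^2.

The Hessian of f at 0 has rank 1. Corank 1: A-series; mu = 3 gives A_3. The Hessian of g at 0 has rank 2. Corank 0: nondegenerate Morse point, so A_1. f is A_3 but g is A_1, hence not right-equivalent.

No.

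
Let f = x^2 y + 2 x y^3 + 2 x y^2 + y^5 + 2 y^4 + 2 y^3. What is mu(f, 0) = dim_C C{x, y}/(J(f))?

4

The Hessian of f at 0 is [[0, 0], [0, 0]] with rank 0, so corank 2. A Groebner basis of the Jacobian ideal J(f) in C{x,y} is {y^3, x^2 + 2*y^2, x*y + y^2}; counting standard monomials gives mu = 4. Corank 2; j^3 = y*(x^2 + 2*x*y + 2*y^2) splits into three distinct lines over C (the quadratic factor has nonzero discriminant), so D_4.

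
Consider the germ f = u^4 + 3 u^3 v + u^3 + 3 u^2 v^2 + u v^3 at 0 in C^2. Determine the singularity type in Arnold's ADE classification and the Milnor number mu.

The Hessian of f at 0 is [[0, 0], [0, 0]] with rank 0, so corank 2. A Groebner basis of the Jacobian ideal J(f) in C{u,v} is {3*u^2 + v^4 + v^3, u^3, u^2*v - u^2 - v^3/3, 2*u^2 + u*v^2 + 2*v^3/3}; counting standard monomials gives mu = 7. Corank 2; j^3 = u^3 is a perfect cube, so E-series; the 4-jet and mu = 7 give E_7.

Type E7, Milnor number mu = 7.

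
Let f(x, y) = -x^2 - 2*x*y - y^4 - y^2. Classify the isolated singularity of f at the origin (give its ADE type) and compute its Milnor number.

Type A_3, Milnor number mu = 3.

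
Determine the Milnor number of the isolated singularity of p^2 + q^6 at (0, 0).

The Hessian of f at 0 is [[2, 0], [0, 0]] with rank 1, so corank 1. A Groebner basis of the Jacobian ideal J(f) in C{p,q} is {q^5, p}; counting standard monomials gives mu = 5. Corank 1: A-series; mu = 5 gives A_5.

5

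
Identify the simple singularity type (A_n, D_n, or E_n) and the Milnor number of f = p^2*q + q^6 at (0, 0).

The Hessian of f at 0 is [[0, 0], [0, 0]] with rank 0, so corank 2. A Groebner basis of the Jacobian ideal J(f) in C{p,q} is {p^2/6 + q^5, p^3, p*q}; counting standard monomials gives mu = 7. Corank 2; j^3 = p^2*q has shape L^2 M (L != M), so D-series; mu = 7 gives D_7.

Type D7, Milnor number mu = 7.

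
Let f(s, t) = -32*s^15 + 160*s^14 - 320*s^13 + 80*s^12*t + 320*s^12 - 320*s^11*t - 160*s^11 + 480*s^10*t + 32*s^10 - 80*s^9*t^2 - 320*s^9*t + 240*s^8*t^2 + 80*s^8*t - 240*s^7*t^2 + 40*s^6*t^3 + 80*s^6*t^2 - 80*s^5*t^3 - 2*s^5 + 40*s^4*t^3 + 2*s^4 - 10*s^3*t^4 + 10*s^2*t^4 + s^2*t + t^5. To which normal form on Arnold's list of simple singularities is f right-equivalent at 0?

D_{6}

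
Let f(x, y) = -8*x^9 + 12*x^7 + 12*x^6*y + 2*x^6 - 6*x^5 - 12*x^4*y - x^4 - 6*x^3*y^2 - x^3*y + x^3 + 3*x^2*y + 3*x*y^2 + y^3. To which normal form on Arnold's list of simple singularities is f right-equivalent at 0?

The Hessian of f at 0 has rank 0. Corank 2; j^3 = (x + y)^3 is a perfect cube, so E-series; the 4-jet and mu = 7 give E_7.

E_{7}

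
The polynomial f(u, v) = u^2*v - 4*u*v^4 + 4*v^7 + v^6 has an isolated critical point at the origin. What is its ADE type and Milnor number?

The Hessian of f at 0 has rank 0. Corank 2; j^3 = u^2*v has shape L^2 M (L != M), so D-series; mu = 7 gives D_7.

Type D_7, Milnor number mu = 7.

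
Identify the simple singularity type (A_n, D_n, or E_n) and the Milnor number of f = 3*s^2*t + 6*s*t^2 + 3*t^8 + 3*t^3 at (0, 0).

Type D9, Milnor number mu = 9.

The Hessian of f at 0 has rank 0. Corank 2; j^3 = 3*t*(s + t)^2 has shape L^2 M (L != M), so D-series; mu = 9 gives D_9.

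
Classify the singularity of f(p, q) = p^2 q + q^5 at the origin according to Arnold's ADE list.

D6

The Hessian of f at 0 has rank 0. Corank 2; j^3 = p^2*q has shape L^2 M (L != M), so D-series; mu = 6 gives D_6.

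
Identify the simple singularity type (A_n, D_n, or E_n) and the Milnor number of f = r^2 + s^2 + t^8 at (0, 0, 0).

Type A_7, Milnor number mu = 7.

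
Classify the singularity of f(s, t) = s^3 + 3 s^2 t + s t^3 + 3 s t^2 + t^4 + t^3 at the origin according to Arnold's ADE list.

The Hessian of f at 0 has rank 0. Corank 2; j^3 = (s + t)^3 is a perfect cube, so E-series; the 4-jet and mu = 7 give E_7.

E_{7}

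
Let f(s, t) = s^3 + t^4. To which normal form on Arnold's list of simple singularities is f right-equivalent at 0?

E_6

The Hessian of f at 0 is [[0, 0], [0, 0]] with rank 0, so corank 2. A Groebner basis of the Jacobian ideal J(f) in C{s,t} is {t^3, s^2}; counting standard monomials gives mu = 6. Corank 2; j^3 = s^3 is a perfect cube, so E-series; the 4-jet and mu = 6 give E_6.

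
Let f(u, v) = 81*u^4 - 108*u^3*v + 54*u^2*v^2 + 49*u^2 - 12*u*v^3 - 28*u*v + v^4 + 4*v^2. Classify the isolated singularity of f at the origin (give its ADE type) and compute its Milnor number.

Type A_{3}, Milnor number mu = 3.

The Hessian of f at 0 has rank 1. Corank 1: A-series; mu = 3 gives A_3.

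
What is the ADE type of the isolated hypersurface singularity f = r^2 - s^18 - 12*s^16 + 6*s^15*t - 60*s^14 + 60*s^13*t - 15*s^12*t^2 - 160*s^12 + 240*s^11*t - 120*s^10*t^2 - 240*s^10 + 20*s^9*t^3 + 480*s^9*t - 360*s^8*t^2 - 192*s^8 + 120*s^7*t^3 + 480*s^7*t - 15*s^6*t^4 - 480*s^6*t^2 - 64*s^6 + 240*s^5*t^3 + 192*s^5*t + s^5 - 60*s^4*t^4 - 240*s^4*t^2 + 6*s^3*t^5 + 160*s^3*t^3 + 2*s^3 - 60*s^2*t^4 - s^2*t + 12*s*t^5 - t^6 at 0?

D7

The Hessian of f at 0 is [[0, 0, 0], [0, 0, 0], [0, 0, 2]] with rank 1, so corank 2. A Groebner basis of the Jacobian ideal J(f) in C{s,t,r} is {s*t/12 + t^5, s*t^2, s^2 - s*t/2, r}; counting standard monomials gives mu = 7. Corank 2; j^3 = s^2*(2*s - t) has shape L^2 M (L != M), so D-series; mu = 7 gives D_7.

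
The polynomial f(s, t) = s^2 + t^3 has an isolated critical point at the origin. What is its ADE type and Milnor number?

Type A2, Milnor number mu = 2.

The Hessian of f at 0 has rank 1. Corank 1: A-series; mu = 2 gives A_2.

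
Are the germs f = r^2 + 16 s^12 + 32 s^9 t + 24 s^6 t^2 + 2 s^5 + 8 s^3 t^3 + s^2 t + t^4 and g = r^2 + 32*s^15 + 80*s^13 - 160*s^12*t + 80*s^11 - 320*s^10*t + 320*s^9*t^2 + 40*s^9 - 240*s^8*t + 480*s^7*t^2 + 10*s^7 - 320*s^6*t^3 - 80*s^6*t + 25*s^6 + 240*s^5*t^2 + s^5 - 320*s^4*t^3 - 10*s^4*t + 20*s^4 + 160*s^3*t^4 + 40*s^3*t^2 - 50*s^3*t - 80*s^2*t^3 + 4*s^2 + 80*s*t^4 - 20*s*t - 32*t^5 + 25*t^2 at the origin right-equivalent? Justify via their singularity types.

No.

The Hessian of f at 0 has rank 1. Corank 2; j^3 = s^2*t has shape L^2 M (L != M), so D-series; mu = 5 gives D_5. The Hessian of g at 0 has rank 2. Corank 1: A-series; mu = 4 gives A_4. f is D_5 but g is A_4, hence not right-equivalent.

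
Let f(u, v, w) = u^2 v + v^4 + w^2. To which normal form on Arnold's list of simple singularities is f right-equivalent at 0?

D_5

The Hessian of f at 0 is [[0, 0, 0], [0, 0, 0], [0, 0, 2]] with rank 1, so corank 2. A Groebner basis of the Jacobian ideal J(f) in C{u,v,w} is {u^3, u^2/4 + v^3, u*v, w}; counting standard monomials gives mu = 5. Corank 2; j^3 = u^2*v has shape L^2 M (L != M), so D-series; mu = 5 gives D_5.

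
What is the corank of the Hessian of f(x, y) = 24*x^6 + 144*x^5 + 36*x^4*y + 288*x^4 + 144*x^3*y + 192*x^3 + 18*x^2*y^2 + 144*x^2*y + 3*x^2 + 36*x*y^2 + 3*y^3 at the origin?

1

The Hessian at 0 is [[6, 0], [0, 0]] of rank 1; hence corank 1.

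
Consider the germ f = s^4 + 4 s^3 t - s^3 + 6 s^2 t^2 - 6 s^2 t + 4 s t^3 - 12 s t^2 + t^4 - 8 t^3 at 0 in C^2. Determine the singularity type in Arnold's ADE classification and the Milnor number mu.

Type E_{6}, Milnor number mu = 6.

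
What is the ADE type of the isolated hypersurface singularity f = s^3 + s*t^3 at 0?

E7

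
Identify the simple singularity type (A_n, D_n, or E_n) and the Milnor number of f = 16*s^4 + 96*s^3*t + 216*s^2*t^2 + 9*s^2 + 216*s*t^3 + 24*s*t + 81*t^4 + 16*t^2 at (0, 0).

The Hessian of f at 0 has rank 1. Corank 1: A-series; mu = 3 gives A_3.

Type A3, Milnor number mu = 3.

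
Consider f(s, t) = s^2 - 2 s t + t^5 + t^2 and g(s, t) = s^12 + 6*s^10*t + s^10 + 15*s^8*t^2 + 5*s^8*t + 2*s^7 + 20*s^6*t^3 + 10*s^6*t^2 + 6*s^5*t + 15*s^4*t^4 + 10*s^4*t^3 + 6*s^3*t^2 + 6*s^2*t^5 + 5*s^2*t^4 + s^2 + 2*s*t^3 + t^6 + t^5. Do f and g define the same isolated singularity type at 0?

Yes.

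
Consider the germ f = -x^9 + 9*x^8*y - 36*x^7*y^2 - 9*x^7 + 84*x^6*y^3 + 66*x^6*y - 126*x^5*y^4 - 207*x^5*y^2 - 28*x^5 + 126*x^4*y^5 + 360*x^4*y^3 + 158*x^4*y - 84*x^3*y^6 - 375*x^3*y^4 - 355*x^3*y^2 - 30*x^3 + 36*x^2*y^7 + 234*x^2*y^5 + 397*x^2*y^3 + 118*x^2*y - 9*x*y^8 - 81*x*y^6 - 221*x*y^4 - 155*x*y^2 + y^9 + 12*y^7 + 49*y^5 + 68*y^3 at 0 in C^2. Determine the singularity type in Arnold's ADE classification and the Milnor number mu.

The Hessian of f at 0 is [[0, 0], [0, 0]] with rank 0, so corank 2. A Groebner basis of the Jacobian ideal J(f) in C{x,y} is {y^3, x^2 - 47*y^2/26, x*y - 35*y^2/26}; counting standard monomials gives mu = 4. Corank 2; j^3 = -(3*x - 4*y)*(10*x^2 - 26*x*y + 17*y^2) splits into three distinct lines over C (the quadratic factor has nonzero discriminant), so D_4.

Type D_4, Milnor number mu = 4.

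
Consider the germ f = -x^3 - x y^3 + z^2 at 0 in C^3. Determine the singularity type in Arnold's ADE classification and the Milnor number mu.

Type E_{7}, Milnor number mu = 7.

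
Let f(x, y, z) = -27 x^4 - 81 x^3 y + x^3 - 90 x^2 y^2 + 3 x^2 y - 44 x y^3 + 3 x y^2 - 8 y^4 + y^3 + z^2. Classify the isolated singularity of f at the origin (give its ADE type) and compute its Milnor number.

Type E7, Milnor number mu = 7.

The Hessian of f at 0 has rank 1. Corank 2; j^3 = (x + y)^3 is a perfect cube, so E-series; the 4-jet and mu = 7 give E_7.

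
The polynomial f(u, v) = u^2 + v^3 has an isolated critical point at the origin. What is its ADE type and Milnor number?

Type A2, Milnor number mu = 2.

The Hessian of f at 0 has rank 1. Corank 1: A-series; mu = 2 gives A_2.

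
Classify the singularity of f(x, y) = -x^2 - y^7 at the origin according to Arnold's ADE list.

A_6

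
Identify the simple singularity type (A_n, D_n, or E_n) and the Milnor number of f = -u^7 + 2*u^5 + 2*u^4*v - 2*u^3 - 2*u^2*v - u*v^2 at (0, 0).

The Hessian of f at 0 is [[0, 0], [0, 0]] with rank 0, so corank 2. A Groebner basis of the Jacobian ideal J(f) in C{u,v} is {v^3, u^2 + v^2/2, u*v - v^2/2}; counting standard monomials gives mu = 4. Corank 2; j^3 = -u*(2*u^2 + 2*u*v + v^2) splits into three distinct lines over C (the quadratic factor has nonzero discriminant), so D_4.

Type D4, Milnor number mu = 4.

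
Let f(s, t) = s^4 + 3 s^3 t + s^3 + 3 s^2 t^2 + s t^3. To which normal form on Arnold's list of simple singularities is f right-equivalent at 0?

The Hessian of f at 0 is [[0, 0], [0, 0]] with rank 0, so corank 2. A Groebner basis of the Jacobian ideal J(f) in C{s,t} is {3*s^2 + t^4 + t^3, s^3, s^2*t - s^2 - t^3/3, 2*s^2 + s*t^2 + 2*t^3/3}; counting standard monomials gives mu = 7. Corank 2; j^3 = s^3 is a perfect cube, so E-series; the 4-jet and mu = 7 give E_7.

E7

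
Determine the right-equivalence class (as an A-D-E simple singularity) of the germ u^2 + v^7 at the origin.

A_{6}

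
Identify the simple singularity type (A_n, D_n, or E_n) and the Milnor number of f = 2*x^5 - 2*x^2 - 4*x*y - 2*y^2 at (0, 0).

Type A_4, Milnor number mu = 4.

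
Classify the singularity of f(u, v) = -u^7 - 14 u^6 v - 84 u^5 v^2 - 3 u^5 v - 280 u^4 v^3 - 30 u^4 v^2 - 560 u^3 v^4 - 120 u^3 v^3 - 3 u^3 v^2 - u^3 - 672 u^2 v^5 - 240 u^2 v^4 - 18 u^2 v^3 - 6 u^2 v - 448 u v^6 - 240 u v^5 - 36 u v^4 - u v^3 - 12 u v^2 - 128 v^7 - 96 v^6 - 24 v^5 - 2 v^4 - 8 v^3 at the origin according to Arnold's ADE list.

The Hessian of f at 0 has rank 0. Corank 2; j^3 = -(u + 2*v)^3 is a perfect cube, so E-series; the 4-jet and mu = 7 give E_7.

E_7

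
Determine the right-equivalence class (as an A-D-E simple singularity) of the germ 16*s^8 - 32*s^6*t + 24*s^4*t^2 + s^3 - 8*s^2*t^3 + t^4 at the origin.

E_{6}

The Hessian of f at 0 is [[0, 0], [0, 0]] with rank 0, so corank 2. A Groebner basis of the Jacobian ideal J(f) in C{s,t} is {t^3, s^2}; counting standard monomials gives mu = 6. Corank 2; j^3 = s^3 is a perfect cube, so E-series; the 4-jet and mu = 6 give E_6.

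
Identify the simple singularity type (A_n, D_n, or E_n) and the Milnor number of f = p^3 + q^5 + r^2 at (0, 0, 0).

The Hessian of f at 0 is [[0, 0, 0], [0, 0, 0], [0, 0, 2]] with rank 1, so corank 2. A Groebner basis of the Jacobian ideal J(f) in C{p,q,r} is {q^4, p^2, r}; counting standard monomials gives mu = 8. Corank 2; j^3 = p^3 is a perfect cube, so E-series; the 5-jet and mu = 8 give E_8.

Type E8, Milnor number mu = 8.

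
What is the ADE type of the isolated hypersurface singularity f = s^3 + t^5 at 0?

E_8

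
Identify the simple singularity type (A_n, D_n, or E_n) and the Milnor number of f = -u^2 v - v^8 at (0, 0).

Type D_9, Milnor number mu = 9.

The Hessian of f at 0 has rank 0. Corank 2; j^3 = -u^2*v has shape L^2 M (L != M), so D-series; mu = 9 gives D_9.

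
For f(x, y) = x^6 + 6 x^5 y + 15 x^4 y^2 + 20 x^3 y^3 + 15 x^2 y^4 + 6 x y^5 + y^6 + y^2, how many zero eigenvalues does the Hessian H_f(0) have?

Hessian at 0 has rank 1.

1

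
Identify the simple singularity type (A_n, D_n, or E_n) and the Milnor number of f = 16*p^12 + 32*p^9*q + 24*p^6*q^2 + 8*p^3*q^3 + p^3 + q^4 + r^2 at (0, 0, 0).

Type E_{6}, Milnor number mu = 6.

The Hessian of f at 0 has rank 1. Corank 2; j^3 = p^3 is a perfect cube, so E-series; the 4-jet and mu = 6 give E_6.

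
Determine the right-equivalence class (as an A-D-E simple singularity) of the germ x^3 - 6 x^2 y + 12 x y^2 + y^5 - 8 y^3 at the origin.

The Hessian of f at 0 has rank 0. Corank 2; j^3 = (x - 2*y)^3 is a perfect cube, so E-series; the 5-jet and mu = 8 give E_8.

E_8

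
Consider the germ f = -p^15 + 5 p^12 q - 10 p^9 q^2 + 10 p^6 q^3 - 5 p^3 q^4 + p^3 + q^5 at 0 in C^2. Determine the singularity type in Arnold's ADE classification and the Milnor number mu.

Type E_8, Milnor number mu = 8.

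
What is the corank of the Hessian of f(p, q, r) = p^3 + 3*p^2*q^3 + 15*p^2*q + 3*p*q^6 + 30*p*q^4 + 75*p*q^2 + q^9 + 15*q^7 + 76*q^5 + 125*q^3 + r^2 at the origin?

The Hessian at 0 is [[0, 0, 0], [0, 0, 0], [0, 0, 2]] of rank 1; hence corank 2.

2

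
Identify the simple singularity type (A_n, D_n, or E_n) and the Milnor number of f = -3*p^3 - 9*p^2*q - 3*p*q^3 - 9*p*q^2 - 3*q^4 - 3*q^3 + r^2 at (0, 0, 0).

Type E_7, Milnor number mu = 7.

The Hessian of f at 0 has rank 1. Corank 2; j^3 = -3*(p + q)^3 is a perfect cube, so E-series; the 4-jet and mu = 7 give E_7.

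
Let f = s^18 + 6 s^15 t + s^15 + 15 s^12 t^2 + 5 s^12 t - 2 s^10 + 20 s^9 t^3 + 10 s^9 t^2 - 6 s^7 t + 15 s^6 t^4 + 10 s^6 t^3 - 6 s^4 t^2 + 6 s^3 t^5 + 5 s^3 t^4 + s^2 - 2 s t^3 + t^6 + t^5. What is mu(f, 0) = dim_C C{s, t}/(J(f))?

4

The Hessian of f at 0 has rank 1. Corank 1: A-series; mu = 4 gives A_4.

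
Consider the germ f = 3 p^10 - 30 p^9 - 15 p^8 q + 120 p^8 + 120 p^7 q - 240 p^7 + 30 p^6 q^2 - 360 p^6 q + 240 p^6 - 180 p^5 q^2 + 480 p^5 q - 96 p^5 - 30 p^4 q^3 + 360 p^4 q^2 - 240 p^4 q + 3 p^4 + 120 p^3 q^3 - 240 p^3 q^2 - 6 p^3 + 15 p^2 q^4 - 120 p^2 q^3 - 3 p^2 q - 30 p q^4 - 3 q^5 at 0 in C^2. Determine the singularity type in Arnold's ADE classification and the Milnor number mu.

Type D_{6}, Milnor number mu = 6.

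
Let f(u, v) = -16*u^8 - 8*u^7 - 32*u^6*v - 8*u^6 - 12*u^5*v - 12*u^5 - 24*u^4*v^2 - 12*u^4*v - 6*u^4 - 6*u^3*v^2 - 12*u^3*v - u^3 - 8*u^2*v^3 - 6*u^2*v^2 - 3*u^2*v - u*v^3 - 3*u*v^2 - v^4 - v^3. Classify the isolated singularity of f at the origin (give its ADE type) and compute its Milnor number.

Type E_{7}, Milnor number mu = 7.

The Hessian of f at 0 has rank 0. Corank 2; j^3 = -(u + v)^3 is a perfect cube, so E-series; the 4-jet and mu = 7 give E_7.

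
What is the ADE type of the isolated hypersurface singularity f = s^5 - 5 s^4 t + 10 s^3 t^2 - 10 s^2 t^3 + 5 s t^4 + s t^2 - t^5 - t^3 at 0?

The Hessian of f at 0 has rank 0. Corank 2; j^3 = t^2*(s - t) has shape L^2 M (L != M), so D-series; mu = 6 gives D_6.

D6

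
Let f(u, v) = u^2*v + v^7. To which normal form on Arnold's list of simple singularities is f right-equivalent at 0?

D8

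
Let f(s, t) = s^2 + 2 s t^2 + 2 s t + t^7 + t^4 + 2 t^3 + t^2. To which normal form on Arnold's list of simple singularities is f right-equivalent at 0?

A6

The Hessian of f at 0 has rank 1. Corank 1: A-series; mu = 6 gives A_6.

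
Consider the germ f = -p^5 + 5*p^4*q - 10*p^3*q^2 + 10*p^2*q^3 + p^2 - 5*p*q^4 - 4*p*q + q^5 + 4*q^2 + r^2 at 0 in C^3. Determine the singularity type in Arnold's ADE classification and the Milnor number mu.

Type A_4, Milnor number mu = 4.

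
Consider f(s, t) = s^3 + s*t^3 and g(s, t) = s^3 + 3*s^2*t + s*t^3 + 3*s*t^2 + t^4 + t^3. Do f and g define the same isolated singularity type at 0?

Yes.

The Hessian of f at 0 is [[0, 0], [0, 0]] with rank 0, so corank 2. A Groebner basis of the Jacobian ideal J(f) in C{s,t} is {s^3, s*t^2, 3*s^2 + t^3}; counting standard monomials gives mu = 7. Corank 2; j^3 = s^3 is a perfect cube, so E-series; the 4-jet and mu = 7 give E_7. The Hessian of g at 0 is [[0, 0], [0, 0]] with rank 0, so corank 2. A Groebner basis of the Jacobian ideal J(g) in C{s,t} is {s^3 + 3*s^2*t + 6*s^2 + 12*s*t + 6*t^2, -3*s^2 + s*t^2 - 6*s*t - 3*t^2, 3*s^2 + 6*s*t + t^3 + 3*t^2}; counting standard monomials gives mu = 7. Corank 2; j^3 = (s + t)^3 is a perfect cube, so E-series; the 4-jet and mu = 7 give E_7. Both have type E_7, hence right-equivalent.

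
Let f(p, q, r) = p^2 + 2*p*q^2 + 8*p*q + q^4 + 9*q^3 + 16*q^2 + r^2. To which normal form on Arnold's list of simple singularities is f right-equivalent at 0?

The Hessian of f at 0 has rank 2. Corank 1: A-series; mu = 2 gives A_2.

A2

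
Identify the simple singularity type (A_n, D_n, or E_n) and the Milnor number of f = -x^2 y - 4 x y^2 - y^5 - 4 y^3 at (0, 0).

Type D6, Milnor number mu = 6.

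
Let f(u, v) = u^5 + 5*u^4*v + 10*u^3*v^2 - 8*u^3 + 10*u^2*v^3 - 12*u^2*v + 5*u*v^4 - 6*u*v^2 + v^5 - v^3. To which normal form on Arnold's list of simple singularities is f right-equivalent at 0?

The Hessian of f at 0 has rank 0. Corank 2; j^3 = -(2*u + v)^3 is a perfect cube, so E-series; the 5-jet and mu = 8 give E_8.

E8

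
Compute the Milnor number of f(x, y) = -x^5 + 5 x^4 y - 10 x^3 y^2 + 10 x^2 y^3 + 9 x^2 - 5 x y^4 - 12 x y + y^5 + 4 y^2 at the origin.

The Hessian of f at 0 is [[18, -12], [-12, 8]] with rank 1, so corank 1. A Groebner basis of the Jacobian ideal J(f) in C{x,y} is {y^4, x - 2*y/3}; counting standard monomials gives mu = 4. Corank 1: A-series; mu = 4 gives A_4.

4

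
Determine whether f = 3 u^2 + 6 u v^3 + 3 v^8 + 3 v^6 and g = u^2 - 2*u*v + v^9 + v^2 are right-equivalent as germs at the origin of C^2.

No.

The Hessian of f at 0 has rank 1. Corank 1: A-series; mu = 7 gives A_7. The Hessian of g at 0 has rank 1. Corank 1: A-series; mu = 8 gives A_8. f is A_7 but g is A_8, hence not right-equivalent.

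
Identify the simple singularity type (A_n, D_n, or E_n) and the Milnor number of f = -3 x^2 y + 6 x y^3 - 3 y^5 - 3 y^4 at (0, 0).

Type D_{5}, Milnor number mu = 5.

The Hessian of f at 0 has rank 0. Corank 2; j^3 = -3*x^2*y has shape L^2 M (L != M), so D-series; mu = 5 gives D_5.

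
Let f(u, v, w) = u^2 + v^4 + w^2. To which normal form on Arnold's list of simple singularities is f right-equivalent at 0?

A_{3}

The Hessian of f at 0 has rank 2. Corank 1: A-series; mu = 3 gives A_3.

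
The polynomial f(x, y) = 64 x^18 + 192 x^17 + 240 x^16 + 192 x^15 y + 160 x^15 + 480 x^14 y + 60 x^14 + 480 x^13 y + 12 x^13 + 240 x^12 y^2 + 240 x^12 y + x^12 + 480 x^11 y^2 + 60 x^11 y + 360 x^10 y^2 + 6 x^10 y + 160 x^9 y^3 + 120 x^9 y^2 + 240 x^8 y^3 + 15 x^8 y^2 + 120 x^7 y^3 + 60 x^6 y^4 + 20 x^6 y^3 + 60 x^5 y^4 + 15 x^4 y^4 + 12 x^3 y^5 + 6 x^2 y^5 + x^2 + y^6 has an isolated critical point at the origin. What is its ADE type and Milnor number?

The Hessian of f at 0 has rank 1. Corank 1: A-series; mu = 5 gives A_5.

Type A5, Milnor number mu = 5.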